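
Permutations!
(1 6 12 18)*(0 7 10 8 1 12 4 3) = (0 7 10 8 1 6 4 3)(12 18) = [7, 6, 2, 0, 3, 5, 4, 10, 1, 9, 8, 11, 18, 13, 14, 15, 16, 17, 12]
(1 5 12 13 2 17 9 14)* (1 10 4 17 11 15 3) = (1 5 12 13 2 11 15 3)(4 17 9 14 10) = [0, 5, 11, 1, 17, 12, 6, 7, 8, 14, 4, 15, 13, 2, 10, 3, 16, 9]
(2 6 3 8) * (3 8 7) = (2 6 8)(3 7) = [0, 1, 6, 7, 4, 5, 8, 3, 2]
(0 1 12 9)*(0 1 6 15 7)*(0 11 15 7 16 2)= (0 6 7 11 15 16 2)(1 12 9)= [6, 12, 0, 3, 4, 5, 7, 11, 8, 1, 10, 15, 9, 13, 14, 16, 2]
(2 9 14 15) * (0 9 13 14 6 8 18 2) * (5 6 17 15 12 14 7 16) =(0 9 17 15)(2 13 7 16 5 6 8 18)(12 14) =[9, 1, 13, 3, 4, 6, 8, 16, 18, 17, 10, 11, 14, 7, 12, 0, 5, 15, 2]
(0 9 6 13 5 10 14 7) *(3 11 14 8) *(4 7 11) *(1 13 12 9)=[1, 13, 2, 4, 7, 10, 12, 0, 3, 6, 8, 14, 9, 5, 11]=(0 1 13 5 10 8 3 4 7)(6 12 9)(11 14)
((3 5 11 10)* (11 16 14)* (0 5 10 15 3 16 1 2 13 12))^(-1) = ((0 5 1 2 13 12)(3 10 16 14 11 15))^(-1) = (0 12 13 2 1 5)(3 15 11 14 16 10)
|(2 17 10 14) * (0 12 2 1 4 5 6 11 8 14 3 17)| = |(0 12 2)(1 4 5 6 11 8 14)(3 17 10)| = 21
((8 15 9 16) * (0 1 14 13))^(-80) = (16)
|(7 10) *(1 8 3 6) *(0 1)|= 10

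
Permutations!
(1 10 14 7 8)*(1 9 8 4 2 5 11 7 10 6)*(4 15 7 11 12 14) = (1 6)(2 5 12 14 10 4)(7 15)(8 9) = [0, 6, 5, 3, 2, 12, 1, 15, 9, 8, 4, 11, 14, 13, 10, 7]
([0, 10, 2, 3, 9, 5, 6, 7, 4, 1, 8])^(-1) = [0, 9, 2, 3, 8, 5, 6, 7, 10, 4, 1]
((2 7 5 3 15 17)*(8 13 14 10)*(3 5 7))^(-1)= ((2 3 15 17)(8 13 14 10))^(-1)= (2 17 15 3)(8 10 14 13)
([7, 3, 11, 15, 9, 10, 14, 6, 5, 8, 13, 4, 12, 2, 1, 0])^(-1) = [15, 14, 13, 1, 11, 8, 7, 0, 9, 4, 5, 2, 12, 10, 6, 3]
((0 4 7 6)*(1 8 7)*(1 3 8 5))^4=((0 4 3 8 7 6)(1 5))^4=(0 7 3)(4 6 8)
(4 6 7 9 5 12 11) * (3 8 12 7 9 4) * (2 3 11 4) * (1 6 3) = [0, 6, 1, 8, 3, 7, 9, 2, 12, 5, 10, 11, 4] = (1 6 9 5 7 2)(3 8 12 4)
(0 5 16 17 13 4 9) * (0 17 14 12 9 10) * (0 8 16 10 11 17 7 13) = [5, 1, 2, 3, 11, 10, 6, 13, 16, 7, 8, 17, 9, 4, 12, 15, 14, 0] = (0 5 10 8 16 14 12 9 7 13 4 11 17)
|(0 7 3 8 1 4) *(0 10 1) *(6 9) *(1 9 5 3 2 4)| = |(0 7 2 4 10 9 6 5 3 8)| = 10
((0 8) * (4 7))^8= ((0 8)(4 7))^8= (8)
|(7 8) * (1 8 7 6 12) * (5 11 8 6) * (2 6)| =|(1 2 6 12)(5 11 8)| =12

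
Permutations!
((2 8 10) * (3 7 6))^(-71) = ((2 8 10)(3 7 6))^(-71) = (2 8 10)(3 7 6)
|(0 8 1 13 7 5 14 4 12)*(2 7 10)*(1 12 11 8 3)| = |(0 3 1 13 10 2 7 5 14 4 11 8 12)| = 13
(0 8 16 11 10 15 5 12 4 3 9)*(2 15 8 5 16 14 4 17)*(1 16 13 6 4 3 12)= (0 5 1 16 11 10 8 14 3 9)(2 15 13 6 4 12 17)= [5, 16, 15, 9, 12, 1, 4, 7, 14, 0, 8, 10, 17, 6, 3, 13, 11, 2]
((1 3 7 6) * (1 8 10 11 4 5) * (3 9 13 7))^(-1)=(1 5 4 11 10 8 6 7 13 9)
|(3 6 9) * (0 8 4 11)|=12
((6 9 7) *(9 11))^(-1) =(6 7 9 11)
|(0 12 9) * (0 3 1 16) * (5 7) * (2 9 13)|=8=|(0 12 13 2 9 3 1 16)(5 7)|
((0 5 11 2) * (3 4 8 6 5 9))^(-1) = ((0 9 3 4 8 6 5 11 2))^(-1) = (0 2 11 5 6 8 4 3 9)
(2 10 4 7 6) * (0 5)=(0 5)(2 10 4 7 6)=[5, 1, 10, 3, 7, 0, 2, 6, 8, 9, 4]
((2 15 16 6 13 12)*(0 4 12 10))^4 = (0 15 10 2 13 12 6 4 16)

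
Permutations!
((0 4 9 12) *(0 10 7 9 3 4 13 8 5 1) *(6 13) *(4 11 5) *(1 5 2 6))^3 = ((0 1)(2 6 13 8 4 3 11)(7 9 12 10))^3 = (0 1)(2 8 11 13 3 6 4)(7 10 12 9)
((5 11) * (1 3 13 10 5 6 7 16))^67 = (1 5 16 10 7 13 6 3 11)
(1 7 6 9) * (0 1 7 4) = (0 1 4)(6 9 7) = [1, 4, 2, 3, 0, 5, 9, 6, 8, 7]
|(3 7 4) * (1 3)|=|(1 3 7 4)|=4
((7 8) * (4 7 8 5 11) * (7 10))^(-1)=((4 10 7 5 11))^(-1)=(4 11 5 7 10)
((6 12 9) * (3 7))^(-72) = (12)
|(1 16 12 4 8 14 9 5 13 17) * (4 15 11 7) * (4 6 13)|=45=|(1 16 12 15 11 7 6 13 17)(4 8 14 9 5)|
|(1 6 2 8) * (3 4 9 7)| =|(1 6 2 8)(3 4 9 7)| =4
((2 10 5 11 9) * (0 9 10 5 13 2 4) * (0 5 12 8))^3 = ((0 9 4 5 11 10 13 2 12 8))^3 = (0 5 13 8 4 10 12 9 11 2)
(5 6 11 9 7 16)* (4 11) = (4 11 9 7 16 5 6) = [0, 1, 2, 3, 11, 6, 4, 16, 8, 7, 10, 9, 12, 13, 14, 15, 5]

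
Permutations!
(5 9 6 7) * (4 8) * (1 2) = [0, 2, 1, 3, 8, 9, 7, 5, 4, 6] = (1 2)(4 8)(5 9 6 7)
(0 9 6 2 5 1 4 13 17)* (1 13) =[9, 4, 5, 3, 1, 13, 2, 7, 8, 6, 10, 11, 12, 17, 14, 15, 16, 0] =(0 9 6 2 5 13 17)(1 4)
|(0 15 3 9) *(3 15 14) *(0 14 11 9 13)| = 6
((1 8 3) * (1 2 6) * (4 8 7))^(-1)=(1 6 2 3 8 4 7)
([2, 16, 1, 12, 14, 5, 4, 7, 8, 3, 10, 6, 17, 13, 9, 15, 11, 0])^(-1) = [17, 2, 0, 9, 6, 5, 11, 7, 8, 14, 10, 16, 3, 13, 4, 15, 1, 12]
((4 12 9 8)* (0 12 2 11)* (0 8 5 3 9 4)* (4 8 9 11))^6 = (12)(3 9)(5 11)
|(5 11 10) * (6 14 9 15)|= 12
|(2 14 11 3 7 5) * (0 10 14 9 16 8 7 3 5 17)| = 11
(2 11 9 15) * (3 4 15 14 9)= (2 11 3 4 15)(9 14)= [0, 1, 11, 4, 15, 5, 6, 7, 8, 14, 10, 3, 12, 13, 9, 2]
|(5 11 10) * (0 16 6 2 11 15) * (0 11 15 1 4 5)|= |(0 16 6 2 15 11 10)(1 4 5)|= 21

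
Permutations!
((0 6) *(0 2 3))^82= (0 2)(3 6)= ((0 6 2 3))^82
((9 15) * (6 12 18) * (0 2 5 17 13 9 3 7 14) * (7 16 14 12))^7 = ((0 2 5 17 13 9 15 3 16 14)(6 7 12 18))^7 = (0 3 13 2 16 9 5 14 15 17)(6 18 12 7)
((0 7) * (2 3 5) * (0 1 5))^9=((0 7 1 5 2 3))^9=(0 5)(1 3)(2 7)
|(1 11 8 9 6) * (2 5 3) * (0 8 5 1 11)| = |(0 8 9 6 11 5 3 2 1)| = 9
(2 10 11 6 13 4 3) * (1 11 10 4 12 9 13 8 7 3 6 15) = [0, 11, 4, 2, 6, 5, 8, 3, 7, 13, 10, 15, 9, 12, 14, 1] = (1 11 15)(2 4 6 8 7 3)(9 13 12)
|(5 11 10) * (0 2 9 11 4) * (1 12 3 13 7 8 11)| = 13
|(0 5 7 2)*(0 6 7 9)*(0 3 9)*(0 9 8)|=15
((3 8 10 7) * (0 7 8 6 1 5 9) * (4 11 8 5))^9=(0 5 8 4 6 7 9 10 11 1 3)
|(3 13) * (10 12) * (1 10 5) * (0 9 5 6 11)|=8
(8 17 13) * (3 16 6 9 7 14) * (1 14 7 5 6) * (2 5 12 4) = (1 14 3 16)(2 5 6 9 12 4)(8 17 13) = [0, 14, 5, 16, 2, 6, 9, 7, 17, 12, 10, 11, 4, 8, 3, 15, 1, 13]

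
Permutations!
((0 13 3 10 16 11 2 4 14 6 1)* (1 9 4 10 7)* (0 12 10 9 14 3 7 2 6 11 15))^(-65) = (0 15 16 10 12 1 7 13)(2 3 4 9)(6 14 11)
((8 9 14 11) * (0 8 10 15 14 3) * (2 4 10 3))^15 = (0 10)(2 11)(3 4)(8 15)(9 14)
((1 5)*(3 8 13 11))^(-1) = (1 5)(3 11 13 8)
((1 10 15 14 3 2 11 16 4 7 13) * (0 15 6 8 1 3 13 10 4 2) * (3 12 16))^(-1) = ((0 15 14 13 12 16 2 11 3)(1 4 7 10 6 8))^(-1) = (0 3 11 2 16 12 13 14 15)(1 8 6 10 7 4)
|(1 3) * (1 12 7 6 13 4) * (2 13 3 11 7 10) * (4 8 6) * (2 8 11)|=|(1 2 13 11 7 4)(3 12 10 8 6)|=30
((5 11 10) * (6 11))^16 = ((5 6 11 10))^16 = (11)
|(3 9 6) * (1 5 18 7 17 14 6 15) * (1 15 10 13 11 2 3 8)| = |(1 5 18 7 17 14 6 8)(2 3 9 10 13 11)| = 24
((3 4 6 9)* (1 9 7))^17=(1 7 6 4 3 9)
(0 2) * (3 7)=[2, 1, 0, 7, 4, 5, 6, 3]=(0 2)(3 7)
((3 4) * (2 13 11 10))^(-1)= (2 10 11 13)(3 4)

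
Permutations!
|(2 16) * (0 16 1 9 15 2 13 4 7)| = |(0 16 13 4 7)(1 9 15 2)| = 20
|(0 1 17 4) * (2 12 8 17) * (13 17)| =|(0 1 2 12 8 13 17 4)| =8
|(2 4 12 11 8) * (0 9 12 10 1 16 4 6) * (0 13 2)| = 60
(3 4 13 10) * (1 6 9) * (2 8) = (1 6 9)(2 8)(3 4 13 10) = [0, 6, 8, 4, 13, 5, 9, 7, 2, 1, 3, 11, 12, 10]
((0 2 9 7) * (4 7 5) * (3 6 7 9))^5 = ((0 2 3 6 7)(4 9 5))^5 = (4 5 9)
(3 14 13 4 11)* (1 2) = (1 2)(3 14 13 4 11) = [0, 2, 1, 14, 11, 5, 6, 7, 8, 9, 10, 3, 12, 4, 13]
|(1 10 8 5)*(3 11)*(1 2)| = |(1 10 8 5 2)(3 11)| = 10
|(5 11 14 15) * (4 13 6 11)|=|(4 13 6 11 14 15 5)|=7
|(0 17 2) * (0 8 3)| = 5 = |(0 17 2 8 3)|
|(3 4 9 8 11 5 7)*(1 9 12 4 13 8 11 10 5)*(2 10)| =42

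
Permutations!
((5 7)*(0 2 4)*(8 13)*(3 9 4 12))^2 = (13)(0 12 9)(2 3 4)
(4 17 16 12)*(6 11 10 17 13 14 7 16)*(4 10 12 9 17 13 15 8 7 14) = (4 15 8 7 16 9 17 6 11 12 10 13) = [0, 1, 2, 3, 15, 5, 11, 16, 7, 17, 13, 12, 10, 4, 14, 8, 9, 6]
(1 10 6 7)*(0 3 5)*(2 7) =(0 3 5)(1 10 6 2 7) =[3, 10, 7, 5, 4, 0, 2, 1, 8, 9, 6]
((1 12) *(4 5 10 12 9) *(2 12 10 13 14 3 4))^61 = ((1 9 2 12)(3 4 5 13 14))^61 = (1 9 2 12)(3 4 5 13 14)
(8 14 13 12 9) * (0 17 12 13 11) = (0 17 12 9 8 14 11) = [17, 1, 2, 3, 4, 5, 6, 7, 14, 8, 10, 0, 9, 13, 11, 15, 16, 12]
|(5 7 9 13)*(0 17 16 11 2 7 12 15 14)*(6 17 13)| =|(0 13 5 12 15 14)(2 7 9 6 17 16 11)| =42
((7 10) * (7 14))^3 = (14)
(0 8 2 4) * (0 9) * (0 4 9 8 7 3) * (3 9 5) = (0 7 9 4 8 2 5 3) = [7, 1, 5, 0, 8, 3, 6, 9, 2, 4]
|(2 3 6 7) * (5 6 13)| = |(2 3 13 5 6 7)| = 6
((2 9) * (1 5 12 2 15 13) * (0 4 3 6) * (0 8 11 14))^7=((0 4 3 6 8 11 14)(1 5 12 2 9 15 13))^7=(15)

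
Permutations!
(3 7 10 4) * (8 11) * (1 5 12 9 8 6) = (1 5 12 9 8 11 6)(3 7 10 4) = [0, 5, 2, 7, 3, 12, 1, 10, 11, 8, 4, 6, 9]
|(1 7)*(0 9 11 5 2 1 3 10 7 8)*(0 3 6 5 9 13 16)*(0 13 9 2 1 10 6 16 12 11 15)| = 105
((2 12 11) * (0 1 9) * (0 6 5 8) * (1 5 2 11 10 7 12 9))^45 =(12)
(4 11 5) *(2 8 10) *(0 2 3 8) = (0 2)(3 8 10)(4 11 5) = [2, 1, 0, 8, 11, 4, 6, 7, 10, 9, 3, 5]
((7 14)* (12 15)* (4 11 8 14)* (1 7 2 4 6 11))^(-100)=((1 7 6 11 8 14 2 4)(12 15))^(-100)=(15)(1 8)(2 6)(4 11)(7 14)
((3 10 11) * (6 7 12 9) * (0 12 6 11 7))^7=((0 12 9 11 3 10 7 6))^7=(0 6 7 10 3 11 9 12)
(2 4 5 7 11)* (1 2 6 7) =(1 2 4 5)(6 7 11) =[0, 2, 4, 3, 5, 1, 7, 11, 8, 9, 10, 6]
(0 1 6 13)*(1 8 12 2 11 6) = (0 8 12 2 11 6 13) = [8, 1, 11, 3, 4, 5, 13, 7, 12, 9, 10, 6, 2, 0]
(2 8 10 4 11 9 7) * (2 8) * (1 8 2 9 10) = (1 8)(2 9 7)(4 11 10) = [0, 8, 9, 3, 11, 5, 6, 2, 1, 7, 4, 10]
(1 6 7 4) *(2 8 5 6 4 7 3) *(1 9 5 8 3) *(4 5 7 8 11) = [0, 5, 3, 2, 9, 6, 1, 8, 11, 7, 10, 4] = (1 5 6)(2 3)(4 9 7 8 11)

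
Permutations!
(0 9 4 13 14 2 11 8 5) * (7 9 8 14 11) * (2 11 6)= (0 8 5)(2 7 9 4 13 6)(11 14)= [8, 1, 7, 3, 13, 0, 2, 9, 5, 4, 10, 14, 12, 6, 11]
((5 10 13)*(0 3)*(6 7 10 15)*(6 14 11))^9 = (0 3)(5 15 14 11 6 7 10 13)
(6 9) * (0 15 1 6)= (0 15 1 6 9)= [15, 6, 2, 3, 4, 5, 9, 7, 8, 0, 10, 11, 12, 13, 14, 1]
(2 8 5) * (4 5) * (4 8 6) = (8)(2 6 4 5) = [0, 1, 6, 3, 5, 2, 4, 7, 8]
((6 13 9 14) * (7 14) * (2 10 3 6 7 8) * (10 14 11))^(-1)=(2 8 9 13 6 3 10 11 7 14)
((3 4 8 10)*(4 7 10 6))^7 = ((3 7 10)(4 8 6))^7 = (3 7 10)(4 8 6)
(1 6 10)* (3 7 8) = (1 6 10)(3 7 8) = [0, 6, 2, 7, 4, 5, 10, 8, 3, 9, 1]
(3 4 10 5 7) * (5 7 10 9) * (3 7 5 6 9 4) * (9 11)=[0, 1, 2, 3, 4, 10, 11, 7, 8, 6, 5, 9]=(5 10)(6 11 9)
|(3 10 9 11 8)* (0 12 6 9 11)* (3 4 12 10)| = 8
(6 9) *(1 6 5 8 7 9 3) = (1 6 3)(5 8 7 9) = [0, 6, 2, 1, 4, 8, 3, 9, 7, 5]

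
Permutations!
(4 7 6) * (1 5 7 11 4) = (1 5 7 6)(4 11) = [0, 5, 2, 3, 11, 7, 1, 6, 8, 9, 10, 4]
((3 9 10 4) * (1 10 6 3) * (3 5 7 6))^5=((1 10 4)(3 9)(5 7 6))^5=(1 4 10)(3 9)(5 6 7)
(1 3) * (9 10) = (1 3)(9 10) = [0, 3, 2, 1, 4, 5, 6, 7, 8, 10, 9]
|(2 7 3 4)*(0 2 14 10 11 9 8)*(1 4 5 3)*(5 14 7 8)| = 6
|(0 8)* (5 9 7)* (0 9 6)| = 6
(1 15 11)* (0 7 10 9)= (0 7 10 9)(1 15 11)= [7, 15, 2, 3, 4, 5, 6, 10, 8, 0, 9, 1, 12, 13, 14, 11]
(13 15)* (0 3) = [3, 1, 2, 0, 4, 5, 6, 7, 8, 9, 10, 11, 12, 15, 14, 13] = (0 3)(13 15)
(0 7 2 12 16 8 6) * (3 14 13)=[7, 1, 12, 14, 4, 5, 0, 2, 6, 9, 10, 11, 16, 3, 13, 15, 8]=(0 7 2 12 16 8 6)(3 14 13)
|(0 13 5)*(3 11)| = |(0 13 5)(3 11)| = 6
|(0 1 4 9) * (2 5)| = 4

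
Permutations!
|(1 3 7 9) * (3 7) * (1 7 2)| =2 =|(1 2)(7 9)|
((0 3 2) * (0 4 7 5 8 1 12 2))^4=(1 7 12 5 2 8 4)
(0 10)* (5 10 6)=[6, 1, 2, 3, 4, 10, 5, 7, 8, 9, 0]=(0 6 5 10)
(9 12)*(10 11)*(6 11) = [0, 1, 2, 3, 4, 5, 11, 7, 8, 12, 6, 10, 9] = (6 11 10)(9 12)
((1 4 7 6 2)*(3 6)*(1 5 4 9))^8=(9)(2 4 3)(5 7 6)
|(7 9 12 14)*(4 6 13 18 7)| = |(4 6 13 18 7 9 12 14)| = 8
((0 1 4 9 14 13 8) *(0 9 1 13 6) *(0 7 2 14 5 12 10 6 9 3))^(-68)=((0 13 8 3)(1 4)(2 14 9 5 12 10 6 7))^(-68)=(2 12)(5 7)(6 9)(10 14)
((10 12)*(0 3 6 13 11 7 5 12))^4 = (0 11 10 13 12 6 5 3 7) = ((0 3 6 13 11 7 5 12 10))^4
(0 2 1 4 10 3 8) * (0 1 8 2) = [0, 4, 8, 2, 10, 5, 6, 7, 1, 9, 3] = (1 4 10 3 2 8)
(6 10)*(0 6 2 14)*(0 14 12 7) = [6, 1, 12, 3, 4, 5, 10, 0, 8, 9, 2, 11, 7, 13, 14] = (14)(0 6 10 2 12 7)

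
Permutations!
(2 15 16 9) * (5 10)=(2 15 16 9)(5 10)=[0, 1, 15, 3, 4, 10, 6, 7, 8, 2, 5, 11, 12, 13, 14, 16, 9]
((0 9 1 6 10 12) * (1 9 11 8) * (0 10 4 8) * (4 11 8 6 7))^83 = ((0 8 1 7 4 6 11)(10 12))^83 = (0 11 6 4 7 1 8)(10 12)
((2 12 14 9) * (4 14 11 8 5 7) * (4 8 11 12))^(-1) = (2 9 14 4)(5 8 7) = ((2 4 14 9)(5 7 8))^(-1)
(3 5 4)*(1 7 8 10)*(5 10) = (1 7 8 5 4 3 10) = [0, 7, 2, 10, 3, 4, 6, 8, 5, 9, 1]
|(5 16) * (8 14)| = 2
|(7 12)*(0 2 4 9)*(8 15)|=|(0 2 4 9)(7 12)(8 15)|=4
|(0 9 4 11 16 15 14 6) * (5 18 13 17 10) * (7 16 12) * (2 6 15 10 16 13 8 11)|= 10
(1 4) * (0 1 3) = (0 1 4 3) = [1, 4, 2, 0, 3]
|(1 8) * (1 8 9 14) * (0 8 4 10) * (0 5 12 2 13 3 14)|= |(0 8 4 10 5 12 2 13 3 14 1 9)|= 12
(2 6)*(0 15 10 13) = [15, 1, 6, 3, 4, 5, 2, 7, 8, 9, 13, 11, 12, 0, 14, 10] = (0 15 10 13)(2 6)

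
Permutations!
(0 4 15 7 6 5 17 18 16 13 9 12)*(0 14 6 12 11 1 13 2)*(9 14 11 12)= (0 4 15 7 9 12 11 1 13 14 6 5 17 18 16 2)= [4, 13, 0, 3, 15, 17, 5, 9, 8, 12, 10, 1, 11, 14, 6, 7, 2, 18, 16]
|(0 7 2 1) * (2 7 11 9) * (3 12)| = |(0 11 9 2 1)(3 12)| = 10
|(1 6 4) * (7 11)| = |(1 6 4)(7 11)| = 6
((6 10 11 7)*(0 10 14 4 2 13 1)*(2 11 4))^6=(0 14 4 13 7)(1 6 10 2 11)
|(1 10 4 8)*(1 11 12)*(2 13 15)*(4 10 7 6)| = 21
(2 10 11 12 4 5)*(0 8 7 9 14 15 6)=(0 8 7 9 14 15 6)(2 10 11 12 4 5)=[8, 1, 10, 3, 5, 2, 0, 9, 7, 14, 11, 12, 4, 13, 15, 6]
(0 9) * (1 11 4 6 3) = (0 9)(1 11 4 6 3) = [9, 11, 2, 1, 6, 5, 3, 7, 8, 0, 10, 4]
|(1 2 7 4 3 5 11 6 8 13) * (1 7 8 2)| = |(2 8 13 7 4 3 5 11 6)| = 9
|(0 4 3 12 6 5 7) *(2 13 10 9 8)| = 35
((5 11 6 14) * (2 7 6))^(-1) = ((2 7 6 14 5 11))^(-1) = (2 11 5 14 6 7)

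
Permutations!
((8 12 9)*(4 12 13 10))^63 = (4 8)(9 10)(12 13)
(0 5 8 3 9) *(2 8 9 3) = (0 5 9)(2 8) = [5, 1, 8, 3, 4, 9, 6, 7, 2, 0]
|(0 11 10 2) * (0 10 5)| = 6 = |(0 11 5)(2 10)|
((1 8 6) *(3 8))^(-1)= ((1 3 8 6))^(-1)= (1 6 8 3)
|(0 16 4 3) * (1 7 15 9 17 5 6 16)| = 11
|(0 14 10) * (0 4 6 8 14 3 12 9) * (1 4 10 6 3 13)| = 21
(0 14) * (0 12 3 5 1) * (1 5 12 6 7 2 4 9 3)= (0 14 6 7 2 4 9 3 12 1)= [14, 0, 4, 12, 9, 5, 7, 2, 8, 3, 10, 11, 1, 13, 6]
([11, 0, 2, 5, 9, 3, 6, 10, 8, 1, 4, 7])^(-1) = [1, 9, 2, 5, 10, 3, 6, 11, 8, 4, 7, 0]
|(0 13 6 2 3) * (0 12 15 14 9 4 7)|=11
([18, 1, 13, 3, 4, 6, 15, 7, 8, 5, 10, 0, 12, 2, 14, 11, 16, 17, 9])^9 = (0 9 6 11 18 5 15)(2 13)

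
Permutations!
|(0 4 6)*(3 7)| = 6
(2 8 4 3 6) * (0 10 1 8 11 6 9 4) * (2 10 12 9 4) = (0 12 9 2 11 6 10 1 8)(3 4) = [12, 8, 11, 4, 3, 5, 10, 7, 0, 2, 1, 6, 9]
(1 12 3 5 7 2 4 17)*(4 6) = (1 12 3 5 7 2 6 4 17) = [0, 12, 6, 5, 17, 7, 4, 2, 8, 9, 10, 11, 3, 13, 14, 15, 16, 1]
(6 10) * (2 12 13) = [0, 1, 12, 3, 4, 5, 10, 7, 8, 9, 6, 11, 13, 2] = (2 12 13)(6 10)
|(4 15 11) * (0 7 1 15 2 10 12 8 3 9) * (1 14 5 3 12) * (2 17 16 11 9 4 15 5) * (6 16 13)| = 16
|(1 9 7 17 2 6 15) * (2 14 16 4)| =10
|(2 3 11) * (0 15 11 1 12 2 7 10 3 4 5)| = 11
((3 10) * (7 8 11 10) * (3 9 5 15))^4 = (3 10)(5 8)(7 9)(11 15) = ((3 7 8 11 10 9 5 15))^4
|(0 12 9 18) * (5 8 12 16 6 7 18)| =20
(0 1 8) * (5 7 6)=(0 1 8)(5 7 6)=[1, 8, 2, 3, 4, 7, 5, 6, 0]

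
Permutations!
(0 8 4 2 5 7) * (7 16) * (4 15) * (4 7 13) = (0 8 15 7)(2 5 16 13 4) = [8, 1, 5, 3, 2, 16, 6, 0, 15, 9, 10, 11, 12, 4, 14, 7, 13]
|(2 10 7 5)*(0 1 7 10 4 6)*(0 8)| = 8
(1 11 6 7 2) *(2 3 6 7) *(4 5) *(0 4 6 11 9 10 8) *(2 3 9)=(0 4 5 6 3 11 7 9 10 8)(1 2)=[4, 2, 1, 11, 5, 6, 3, 9, 0, 10, 8, 7]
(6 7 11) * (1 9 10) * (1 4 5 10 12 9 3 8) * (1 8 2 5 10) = (1 3 2 5)(4 10)(6 7 11)(9 12) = [0, 3, 5, 2, 10, 1, 7, 11, 8, 12, 4, 6, 9]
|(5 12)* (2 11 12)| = |(2 11 12 5)| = 4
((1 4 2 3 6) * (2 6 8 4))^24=((1 2 3 8 4 6))^24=(8)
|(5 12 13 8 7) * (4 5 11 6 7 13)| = |(4 5 12)(6 7 11)(8 13)| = 6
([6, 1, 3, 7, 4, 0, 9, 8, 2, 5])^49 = (0 6 9 5)(2 3 7 8)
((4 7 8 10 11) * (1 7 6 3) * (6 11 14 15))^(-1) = (1 3 6 15 14 10 8 7)(4 11)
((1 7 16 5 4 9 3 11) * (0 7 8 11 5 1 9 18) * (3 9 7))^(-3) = (0 5 18 3 4)(1 11 16 8 7) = ((0 3 5 4 18)(1 8 11 7 16))^(-3)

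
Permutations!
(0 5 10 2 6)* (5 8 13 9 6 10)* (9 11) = (0 8 13 11 9 6)(2 10) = [8, 1, 10, 3, 4, 5, 0, 7, 13, 6, 2, 9, 12, 11]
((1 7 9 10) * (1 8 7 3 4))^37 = (1 3 4)(7 9 10 8)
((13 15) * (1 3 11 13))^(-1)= (1 15 13 11 3)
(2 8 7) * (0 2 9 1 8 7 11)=(0 2 7 9 1 8 11)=[2, 8, 7, 3, 4, 5, 6, 9, 11, 1, 10, 0]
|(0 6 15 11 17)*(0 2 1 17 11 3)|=12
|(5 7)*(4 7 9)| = |(4 7 5 9)| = 4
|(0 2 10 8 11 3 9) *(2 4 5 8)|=14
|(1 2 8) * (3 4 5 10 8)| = |(1 2 3 4 5 10 8)| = 7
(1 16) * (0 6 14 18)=(0 6 14 18)(1 16)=[6, 16, 2, 3, 4, 5, 14, 7, 8, 9, 10, 11, 12, 13, 18, 15, 1, 17, 0]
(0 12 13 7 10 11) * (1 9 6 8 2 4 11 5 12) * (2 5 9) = [1, 2, 4, 3, 11, 12, 8, 10, 5, 6, 9, 0, 13, 7] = (0 1 2 4 11)(5 12 13 7 10 9 6 8)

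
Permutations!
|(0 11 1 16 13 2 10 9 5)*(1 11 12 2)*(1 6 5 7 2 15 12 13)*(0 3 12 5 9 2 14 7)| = 4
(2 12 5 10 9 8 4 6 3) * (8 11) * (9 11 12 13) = (2 13 9 12 5 10 11 8 4 6 3) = [0, 1, 13, 2, 6, 10, 3, 7, 4, 12, 11, 8, 5, 9]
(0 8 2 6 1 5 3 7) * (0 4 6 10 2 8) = (1 5 3 7 4 6)(2 10) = [0, 5, 10, 7, 6, 3, 1, 4, 8, 9, 2]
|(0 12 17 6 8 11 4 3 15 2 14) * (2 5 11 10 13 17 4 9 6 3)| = 10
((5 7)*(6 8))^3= ((5 7)(6 8))^3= (5 7)(6 8)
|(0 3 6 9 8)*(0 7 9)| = 3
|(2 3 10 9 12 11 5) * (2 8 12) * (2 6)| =20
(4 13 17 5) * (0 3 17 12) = (0 3 17 5 4 13 12) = [3, 1, 2, 17, 13, 4, 6, 7, 8, 9, 10, 11, 0, 12, 14, 15, 16, 5]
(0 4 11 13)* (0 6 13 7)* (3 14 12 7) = (0 4 11 3 14 12 7)(6 13) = [4, 1, 2, 14, 11, 5, 13, 0, 8, 9, 10, 3, 7, 6, 12]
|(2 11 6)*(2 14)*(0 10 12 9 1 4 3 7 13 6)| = 13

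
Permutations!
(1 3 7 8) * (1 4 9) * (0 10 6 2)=(0 10 6 2)(1 3 7 8 4 9)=[10, 3, 0, 7, 9, 5, 2, 8, 4, 1, 6]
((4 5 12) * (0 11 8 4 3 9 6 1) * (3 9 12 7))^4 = (0 5 9 11 7 6 8 3 1 4 12)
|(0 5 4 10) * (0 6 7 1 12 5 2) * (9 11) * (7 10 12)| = |(0 2)(1 7)(4 12 5)(6 10)(9 11)| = 6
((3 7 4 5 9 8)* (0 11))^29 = ((0 11)(3 7 4 5 9 8))^29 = (0 11)(3 8 9 5 4 7)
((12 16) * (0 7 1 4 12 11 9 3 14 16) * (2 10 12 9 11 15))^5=(0 3 10 4 15 7 14 12 9 2 1 16)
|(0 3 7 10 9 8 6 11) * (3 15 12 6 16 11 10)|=|(0 15 12 6 10 9 8 16 11)(3 7)|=18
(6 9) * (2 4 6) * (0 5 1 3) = (0 5 1 3)(2 4 6 9) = [5, 3, 4, 0, 6, 1, 9, 7, 8, 2]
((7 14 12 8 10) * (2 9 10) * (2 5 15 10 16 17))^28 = (17)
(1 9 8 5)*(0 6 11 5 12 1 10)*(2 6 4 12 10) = (0 4 12 1 9 8 10)(2 6 11 5) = [4, 9, 6, 3, 12, 2, 11, 7, 10, 8, 0, 5, 1]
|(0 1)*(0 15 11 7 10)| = |(0 1 15 11 7 10)| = 6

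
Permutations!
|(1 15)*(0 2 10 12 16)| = 10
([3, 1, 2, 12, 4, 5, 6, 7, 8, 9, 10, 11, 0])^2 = (0 12 3)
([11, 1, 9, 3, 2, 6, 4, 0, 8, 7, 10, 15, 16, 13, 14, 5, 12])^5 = (0 4 11 2 15 9 5 7 6)(12 16)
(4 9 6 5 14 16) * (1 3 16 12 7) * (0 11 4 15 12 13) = (0 11 4 9 6 5 14 13)(1 3 16 15 12 7) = [11, 3, 2, 16, 9, 14, 5, 1, 8, 6, 10, 4, 7, 0, 13, 12, 15]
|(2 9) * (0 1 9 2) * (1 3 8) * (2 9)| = 6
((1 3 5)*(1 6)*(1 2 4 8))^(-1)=(1 8 4 2 6 5 3)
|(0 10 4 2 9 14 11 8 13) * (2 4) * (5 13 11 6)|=8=|(0 10 2 9 14 6 5 13)(8 11)|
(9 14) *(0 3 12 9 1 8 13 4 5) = (0 3 12 9 14 1 8 13 4 5) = [3, 8, 2, 12, 5, 0, 6, 7, 13, 14, 10, 11, 9, 4, 1]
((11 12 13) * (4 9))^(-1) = ((4 9)(11 12 13))^(-1) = (4 9)(11 13 12)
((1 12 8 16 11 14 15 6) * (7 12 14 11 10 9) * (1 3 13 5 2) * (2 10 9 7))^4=(1 3 7 9 15 5 8)(2 6 10 16 14 13 12)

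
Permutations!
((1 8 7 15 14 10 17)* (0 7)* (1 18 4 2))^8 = ((0 7 15 14 10 17 18 4 2 1 8))^8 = (0 2 17 15 8 4 10 7 1 18 14)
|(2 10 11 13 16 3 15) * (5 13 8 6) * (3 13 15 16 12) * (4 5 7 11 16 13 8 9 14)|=12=|(2 10 16 8 6 7 11 9 14 4 5 15)(3 13 12)|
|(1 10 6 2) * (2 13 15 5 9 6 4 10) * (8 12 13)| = |(1 2)(4 10)(5 9 6 8 12 13 15)| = 14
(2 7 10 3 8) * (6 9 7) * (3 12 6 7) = [0, 1, 7, 8, 4, 5, 9, 10, 2, 3, 12, 11, 6] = (2 7 10 12 6 9 3 8)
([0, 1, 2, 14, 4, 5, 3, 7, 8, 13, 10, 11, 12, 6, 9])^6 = [0, 1, 2, 14, 4, 5, 3, 7, 8, 13, 10, 11, 12, 6, 9]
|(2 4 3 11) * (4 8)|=5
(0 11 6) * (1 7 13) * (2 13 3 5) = (0 11 6)(1 7 3 5 2 13) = [11, 7, 13, 5, 4, 2, 0, 3, 8, 9, 10, 6, 12, 1]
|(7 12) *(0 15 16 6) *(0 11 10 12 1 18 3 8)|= |(0 15 16 6 11 10 12 7 1 18 3 8)|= 12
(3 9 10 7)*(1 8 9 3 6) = (1 8 9 10 7 6) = [0, 8, 2, 3, 4, 5, 1, 6, 9, 10, 7]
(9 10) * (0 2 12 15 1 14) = (0 2 12 15 1 14)(9 10) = [2, 14, 12, 3, 4, 5, 6, 7, 8, 10, 9, 11, 15, 13, 0, 1]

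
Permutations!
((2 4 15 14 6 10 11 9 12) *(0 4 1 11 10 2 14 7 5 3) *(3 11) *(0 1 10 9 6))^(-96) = ((0 4 15 7 5 11 6 2 10 9 12 14)(1 3))^(-96) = (15)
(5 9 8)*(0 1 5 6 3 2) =[1, 5, 0, 2, 4, 9, 3, 7, 6, 8] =(0 1 5 9 8 6 3 2)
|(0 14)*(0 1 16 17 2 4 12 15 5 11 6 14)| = 11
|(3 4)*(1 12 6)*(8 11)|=6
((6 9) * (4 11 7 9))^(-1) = ((4 11 7 9 6))^(-1) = (4 6 9 7 11)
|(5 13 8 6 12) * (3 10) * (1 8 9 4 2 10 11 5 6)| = 8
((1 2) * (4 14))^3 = ((1 2)(4 14))^3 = (1 2)(4 14)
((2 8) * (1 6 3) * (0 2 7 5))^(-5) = (8)(1 6 3)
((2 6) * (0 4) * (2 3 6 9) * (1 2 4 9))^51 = (9)(1 2)(3 6)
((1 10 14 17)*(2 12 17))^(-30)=((1 10 14 2 12 17))^(-30)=(17)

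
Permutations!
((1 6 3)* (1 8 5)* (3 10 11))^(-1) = (1 5 8 3 11 10 6)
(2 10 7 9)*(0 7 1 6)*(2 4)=(0 7 9 4 2 10 1 6)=[7, 6, 10, 3, 2, 5, 0, 9, 8, 4, 1]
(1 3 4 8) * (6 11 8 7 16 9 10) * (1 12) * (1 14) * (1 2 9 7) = (1 3 4)(2 9 10 6 11 8 12 14)(7 16) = [0, 3, 9, 4, 1, 5, 11, 16, 12, 10, 6, 8, 14, 13, 2, 15, 7]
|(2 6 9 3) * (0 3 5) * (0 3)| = |(2 6 9 5 3)| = 5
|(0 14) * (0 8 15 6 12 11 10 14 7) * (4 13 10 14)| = 6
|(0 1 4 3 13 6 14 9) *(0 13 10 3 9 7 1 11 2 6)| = |(0 11 2 6 14 7 1 4 9 13)(3 10)| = 10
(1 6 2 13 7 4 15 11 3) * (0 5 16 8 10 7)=(0 5 16 8 10 7 4 15 11 3 1 6 2 13)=[5, 6, 13, 1, 15, 16, 2, 4, 10, 9, 7, 3, 12, 0, 14, 11, 8]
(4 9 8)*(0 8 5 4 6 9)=(0 8 6 9 5 4)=[8, 1, 2, 3, 0, 4, 9, 7, 6, 5]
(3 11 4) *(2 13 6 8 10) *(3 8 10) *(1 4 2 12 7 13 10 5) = [0, 4, 10, 11, 8, 1, 5, 13, 3, 9, 12, 2, 7, 6] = (1 4 8 3 11 2 10 12 7 13 6 5)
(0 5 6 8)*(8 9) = [5, 1, 2, 3, 4, 6, 9, 7, 0, 8] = (0 5 6 9 8)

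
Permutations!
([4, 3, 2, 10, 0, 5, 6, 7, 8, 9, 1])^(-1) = [4, 10, 2, 1, 0, 5, 6, 7, 8, 9, 3]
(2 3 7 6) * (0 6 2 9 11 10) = [6, 1, 3, 7, 4, 5, 9, 2, 8, 11, 0, 10] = (0 6 9 11 10)(2 3 7)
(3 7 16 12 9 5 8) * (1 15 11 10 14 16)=(1 15 11 10 14 16 12 9 5 8 3 7)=[0, 15, 2, 7, 4, 8, 6, 1, 3, 5, 14, 10, 9, 13, 16, 11, 12]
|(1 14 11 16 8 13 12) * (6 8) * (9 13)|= |(1 14 11 16 6 8 9 13 12)|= 9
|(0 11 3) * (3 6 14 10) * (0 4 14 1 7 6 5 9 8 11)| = |(1 7 6)(3 4 14 10)(5 9 8 11)| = 12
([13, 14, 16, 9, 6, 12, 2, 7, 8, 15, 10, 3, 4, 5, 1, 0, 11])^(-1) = [15, 14, 6, 11, 12, 13, 4, 7, 8, 3, 10, 16, 5, 0, 1, 9, 2]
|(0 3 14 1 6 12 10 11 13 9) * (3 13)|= |(0 13 9)(1 6 12 10 11 3 14)|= 21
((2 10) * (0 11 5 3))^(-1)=(0 3 5 11)(2 10)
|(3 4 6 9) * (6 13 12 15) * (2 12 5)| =|(2 12 15 6 9 3 4 13 5)| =9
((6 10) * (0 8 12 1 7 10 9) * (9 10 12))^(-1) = (0 9 8)(1 12 7)(6 10)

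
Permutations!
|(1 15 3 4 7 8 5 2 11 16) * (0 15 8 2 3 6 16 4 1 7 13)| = 36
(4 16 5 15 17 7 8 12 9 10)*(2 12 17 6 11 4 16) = (2 12 9 10 16 5 15 6 11 4)(7 8 17) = [0, 1, 12, 3, 2, 15, 11, 8, 17, 10, 16, 4, 9, 13, 14, 6, 5, 7]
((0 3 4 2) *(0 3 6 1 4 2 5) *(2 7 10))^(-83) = (0 1 5 6 4)(2 3 7 10)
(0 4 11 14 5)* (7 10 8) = (0 4 11 14 5)(7 10 8) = [4, 1, 2, 3, 11, 0, 6, 10, 7, 9, 8, 14, 12, 13, 5]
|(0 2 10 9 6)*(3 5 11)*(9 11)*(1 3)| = 9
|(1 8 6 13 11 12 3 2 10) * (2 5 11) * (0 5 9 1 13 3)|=60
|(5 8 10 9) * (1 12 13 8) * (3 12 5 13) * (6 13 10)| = 6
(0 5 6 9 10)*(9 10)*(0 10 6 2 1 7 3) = (10)(0 5 2 1 7 3) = [5, 7, 1, 0, 4, 2, 6, 3, 8, 9, 10]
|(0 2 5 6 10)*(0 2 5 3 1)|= 7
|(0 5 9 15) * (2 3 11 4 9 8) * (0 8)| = |(0 5)(2 3 11 4 9 15 8)| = 14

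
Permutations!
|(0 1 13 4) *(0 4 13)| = |(13)(0 1)| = 2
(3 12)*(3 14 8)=(3 12 14 8)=[0, 1, 2, 12, 4, 5, 6, 7, 3, 9, 10, 11, 14, 13, 8]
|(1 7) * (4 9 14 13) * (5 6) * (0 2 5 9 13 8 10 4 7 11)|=|(0 2 5 6 9 14 8 10 4 13 7 1 11)|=13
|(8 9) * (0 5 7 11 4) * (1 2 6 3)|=|(0 5 7 11 4)(1 2 6 3)(8 9)|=20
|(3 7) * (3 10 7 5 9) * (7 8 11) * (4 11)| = 15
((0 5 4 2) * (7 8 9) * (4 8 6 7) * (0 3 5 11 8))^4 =(0 4)(2 11)(3 8)(5 9)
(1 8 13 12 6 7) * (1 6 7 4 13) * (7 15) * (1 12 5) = (1 8 12 15 7 6 4 13 5) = [0, 8, 2, 3, 13, 1, 4, 6, 12, 9, 10, 11, 15, 5, 14, 7]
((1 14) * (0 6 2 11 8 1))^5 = (0 1 11 6 14 8 2)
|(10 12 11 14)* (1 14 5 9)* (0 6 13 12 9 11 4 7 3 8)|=|(0 6 13 12 4 7 3 8)(1 14 10 9)(5 11)|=8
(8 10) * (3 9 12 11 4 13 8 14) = [0, 1, 2, 9, 13, 5, 6, 7, 10, 12, 14, 4, 11, 8, 3] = (3 9 12 11 4 13 8 10 14)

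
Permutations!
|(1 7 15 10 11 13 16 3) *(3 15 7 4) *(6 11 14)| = |(1 4 3)(6 11 13 16 15 10 14)| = 21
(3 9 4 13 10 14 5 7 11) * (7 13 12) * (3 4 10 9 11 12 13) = [0, 1, 2, 11, 13, 3, 6, 12, 8, 10, 14, 4, 7, 9, 5] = (3 11 4 13 9 10 14 5)(7 12)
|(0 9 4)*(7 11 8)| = |(0 9 4)(7 11 8)| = 3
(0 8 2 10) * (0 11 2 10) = (0 8 10 11 2) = [8, 1, 0, 3, 4, 5, 6, 7, 10, 9, 11, 2]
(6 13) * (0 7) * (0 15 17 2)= (0 7 15 17 2)(6 13)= [7, 1, 0, 3, 4, 5, 13, 15, 8, 9, 10, 11, 12, 6, 14, 17, 16, 2]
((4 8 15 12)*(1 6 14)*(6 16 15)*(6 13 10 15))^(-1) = ((1 16 6 14)(4 8 13 10 15 12))^(-1) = (1 14 6 16)(4 12 15 10 13 8)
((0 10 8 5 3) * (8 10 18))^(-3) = ((0 18 8 5 3))^(-3) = (0 8 3 18 5)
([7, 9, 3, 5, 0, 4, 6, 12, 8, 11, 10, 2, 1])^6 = (0 2 12 5 9)(1 4 11 7 3)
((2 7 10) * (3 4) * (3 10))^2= (2 3 10 7 4)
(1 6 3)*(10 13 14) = (1 6 3)(10 13 14) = [0, 6, 2, 1, 4, 5, 3, 7, 8, 9, 13, 11, 12, 14, 10]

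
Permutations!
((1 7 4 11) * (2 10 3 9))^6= (1 4)(2 3)(7 11)(9 10)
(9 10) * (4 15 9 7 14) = (4 15 9 10 7 14) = [0, 1, 2, 3, 15, 5, 6, 14, 8, 10, 7, 11, 12, 13, 4, 9]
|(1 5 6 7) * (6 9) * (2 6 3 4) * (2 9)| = 15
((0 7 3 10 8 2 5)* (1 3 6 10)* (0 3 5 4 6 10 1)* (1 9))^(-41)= (0 8 6 5 7 2 9 3 10 4 1)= ((0 7 10 8 2 4 6 9 1 5 3))^(-41)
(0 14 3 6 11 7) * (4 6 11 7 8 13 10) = (0 14 3 11 8 13 10 4 6 7) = [14, 1, 2, 11, 6, 5, 7, 0, 13, 9, 4, 8, 12, 10, 3]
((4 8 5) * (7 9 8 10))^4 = (4 8 7)(5 9 10)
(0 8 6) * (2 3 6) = (0 8 2 3 6) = [8, 1, 3, 6, 4, 5, 0, 7, 2]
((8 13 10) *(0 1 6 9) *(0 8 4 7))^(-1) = (0 7 4 10 13 8 9 6 1)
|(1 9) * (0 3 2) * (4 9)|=3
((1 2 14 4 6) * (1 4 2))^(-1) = (2 14)(4 6)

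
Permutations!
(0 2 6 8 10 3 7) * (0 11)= (0 2 6 8 10 3 7 11)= [2, 1, 6, 7, 4, 5, 8, 11, 10, 9, 3, 0]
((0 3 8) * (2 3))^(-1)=(0 8 3 2)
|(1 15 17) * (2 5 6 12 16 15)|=|(1 2 5 6 12 16 15 17)|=8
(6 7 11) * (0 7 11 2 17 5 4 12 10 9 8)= [7, 1, 17, 3, 12, 4, 11, 2, 0, 8, 9, 6, 10, 13, 14, 15, 16, 5]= (0 7 2 17 5 4 12 10 9 8)(6 11)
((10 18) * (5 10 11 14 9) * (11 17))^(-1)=((5 10 18 17 11 14 9))^(-1)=(5 9 14 11 17 18 10)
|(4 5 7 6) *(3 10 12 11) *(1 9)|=4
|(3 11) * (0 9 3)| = 4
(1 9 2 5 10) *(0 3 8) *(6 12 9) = (0 3 8)(1 6 12 9 2 5 10) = [3, 6, 5, 8, 4, 10, 12, 7, 0, 2, 1, 11, 9]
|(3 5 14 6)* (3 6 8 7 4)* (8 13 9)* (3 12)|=|(3 5 14 13 9 8 7 4 12)|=9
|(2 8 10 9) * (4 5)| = 4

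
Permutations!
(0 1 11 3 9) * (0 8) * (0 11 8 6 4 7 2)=(0 1 8 11 3 9 6 4 7 2)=[1, 8, 0, 9, 7, 5, 4, 2, 11, 6, 10, 3]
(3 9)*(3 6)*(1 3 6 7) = (1 3 9 7) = [0, 3, 2, 9, 4, 5, 6, 1, 8, 7]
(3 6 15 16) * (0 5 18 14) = (0 5 18 14)(3 6 15 16) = [5, 1, 2, 6, 4, 18, 15, 7, 8, 9, 10, 11, 12, 13, 0, 16, 3, 17, 14]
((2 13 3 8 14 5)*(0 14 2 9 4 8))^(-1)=((0 14 5 9 4 8 2 13 3))^(-1)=(0 3 13 2 8 4 9 5 14)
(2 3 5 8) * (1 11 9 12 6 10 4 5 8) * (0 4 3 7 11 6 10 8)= [4, 6, 7, 0, 5, 1, 8, 11, 2, 12, 3, 9, 10]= (0 4 5 1 6 8 2 7 11 9 12 10 3)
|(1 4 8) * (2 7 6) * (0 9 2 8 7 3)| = 20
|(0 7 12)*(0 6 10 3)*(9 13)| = |(0 7 12 6 10 3)(9 13)| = 6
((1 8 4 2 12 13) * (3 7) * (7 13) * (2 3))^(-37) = (1 3 8 13 4)(2 7 12)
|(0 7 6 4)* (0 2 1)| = 6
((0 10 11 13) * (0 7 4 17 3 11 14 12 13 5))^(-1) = ((0 10 14 12 13 7 4 17 3 11 5))^(-1) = (0 5 11 3 17 4 7 13 12 14 10)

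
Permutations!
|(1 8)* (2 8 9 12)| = |(1 9 12 2 8)| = 5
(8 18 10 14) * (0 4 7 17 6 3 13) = (0 4 7 17 6 3 13)(8 18 10 14) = [4, 1, 2, 13, 7, 5, 3, 17, 18, 9, 14, 11, 12, 0, 8, 15, 16, 6, 10]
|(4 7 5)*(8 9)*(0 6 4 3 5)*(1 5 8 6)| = |(0 1 5 3 8 9 6 4 7)| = 9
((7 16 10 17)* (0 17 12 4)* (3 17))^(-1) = (0 4 12 10 16 7 17 3)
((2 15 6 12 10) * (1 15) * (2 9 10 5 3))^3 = (1 12 2 6 3 15 5)(9 10)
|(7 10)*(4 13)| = |(4 13)(7 10)| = 2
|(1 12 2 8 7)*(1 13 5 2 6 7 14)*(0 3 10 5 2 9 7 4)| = 14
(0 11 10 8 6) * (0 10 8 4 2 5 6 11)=[0, 1, 5, 3, 2, 6, 10, 7, 11, 9, 4, 8]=(2 5 6 10 4)(8 11)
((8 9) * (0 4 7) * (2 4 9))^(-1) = (0 7 4 2 8 9)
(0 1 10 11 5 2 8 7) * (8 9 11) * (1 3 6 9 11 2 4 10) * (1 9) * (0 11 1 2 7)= (0 3 6 2 1 9 7 11 5 4 10 8)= [3, 9, 1, 6, 10, 4, 2, 11, 0, 7, 8, 5]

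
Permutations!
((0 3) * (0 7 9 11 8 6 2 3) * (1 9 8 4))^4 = (11)(2 6 8 7 3)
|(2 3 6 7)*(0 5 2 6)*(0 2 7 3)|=6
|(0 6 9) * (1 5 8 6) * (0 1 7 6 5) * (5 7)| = |(0 5 8 7 6 9 1)| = 7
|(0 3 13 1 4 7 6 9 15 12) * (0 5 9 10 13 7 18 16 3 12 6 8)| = 15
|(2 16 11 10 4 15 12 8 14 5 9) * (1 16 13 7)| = 14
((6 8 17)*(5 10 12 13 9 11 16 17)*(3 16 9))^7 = ((3 16 17 6 8 5 10 12 13)(9 11))^7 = (3 12 5 6 16 13 10 8 17)(9 11)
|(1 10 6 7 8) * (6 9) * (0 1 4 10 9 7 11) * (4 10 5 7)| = |(0 1 9 6 11)(4 5 7 8 10)| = 5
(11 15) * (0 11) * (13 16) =[11, 1, 2, 3, 4, 5, 6, 7, 8, 9, 10, 15, 12, 16, 14, 0, 13] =(0 11 15)(13 16)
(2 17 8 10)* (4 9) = (2 17 8 10)(4 9) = [0, 1, 17, 3, 9, 5, 6, 7, 10, 4, 2, 11, 12, 13, 14, 15, 16, 8]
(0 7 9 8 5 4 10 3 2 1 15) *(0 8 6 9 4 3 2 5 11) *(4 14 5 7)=[4, 15, 1, 7, 10, 3, 9, 14, 11, 6, 2, 0, 12, 13, 5, 8]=(0 4 10 2 1 15 8 11)(3 7 14 5)(6 9)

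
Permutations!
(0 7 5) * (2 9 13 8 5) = (0 7 2 9 13 8 5) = [7, 1, 9, 3, 4, 0, 6, 2, 5, 13, 10, 11, 12, 8]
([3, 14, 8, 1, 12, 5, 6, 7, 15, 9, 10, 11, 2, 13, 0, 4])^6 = [1, 0, 8, 14, 12, 5, 6, 7, 15, 9, 10, 11, 2, 13, 3, 4]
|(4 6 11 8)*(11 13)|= |(4 6 13 11 8)|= 5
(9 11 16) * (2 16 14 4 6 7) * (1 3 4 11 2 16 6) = [0, 3, 6, 4, 1, 5, 7, 16, 8, 2, 10, 14, 12, 13, 11, 15, 9] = (1 3 4)(2 6 7 16 9)(11 14)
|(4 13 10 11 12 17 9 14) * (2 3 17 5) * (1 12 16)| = 13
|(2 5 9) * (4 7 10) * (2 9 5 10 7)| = 3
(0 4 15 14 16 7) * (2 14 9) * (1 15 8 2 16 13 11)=(0 4 8 2 14 13 11 1 15 9 16 7)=[4, 15, 14, 3, 8, 5, 6, 0, 2, 16, 10, 1, 12, 11, 13, 9, 7]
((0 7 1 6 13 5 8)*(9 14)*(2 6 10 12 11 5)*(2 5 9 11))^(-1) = ((0 7 1 10 12 2 6 13 5 8)(9 14 11))^(-1) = (0 8 5 13 6 2 12 10 1 7)(9 11 14)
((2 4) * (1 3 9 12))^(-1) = (1 12 9 3)(2 4)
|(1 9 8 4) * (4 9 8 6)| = 5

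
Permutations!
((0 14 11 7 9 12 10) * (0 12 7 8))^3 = (0 8 11 14)(7 9)(10 12)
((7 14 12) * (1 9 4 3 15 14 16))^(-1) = ((1 9 4 3 15 14 12 7 16))^(-1) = (1 16 7 12 14 15 3 4 9)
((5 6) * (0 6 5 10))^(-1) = ((0 6 10))^(-1) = (0 10 6)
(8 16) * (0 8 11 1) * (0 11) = (0 8 16)(1 11) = [8, 11, 2, 3, 4, 5, 6, 7, 16, 9, 10, 1, 12, 13, 14, 15, 0]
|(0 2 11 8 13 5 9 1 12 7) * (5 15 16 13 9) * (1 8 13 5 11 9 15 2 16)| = |(0 16 5 11 13 2 9 8 15 1 12 7)| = 12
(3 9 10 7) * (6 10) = (3 9 6 10 7) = [0, 1, 2, 9, 4, 5, 10, 3, 8, 6, 7]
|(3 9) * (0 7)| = |(0 7)(3 9)| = 2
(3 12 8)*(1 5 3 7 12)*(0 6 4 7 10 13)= (0 6 4 7 12 8 10 13)(1 5 3)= [6, 5, 2, 1, 7, 3, 4, 12, 10, 9, 13, 11, 8, 0]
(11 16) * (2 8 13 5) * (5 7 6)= (2 8 13 7 6 5)(11 16)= [0, 1, 8, 3, 4, 2, 5, 6, 13, 9, 10, 16, 12, 7, 14, 15, 11]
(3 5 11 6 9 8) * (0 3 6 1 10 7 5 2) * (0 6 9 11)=(0 3 2 6 11 1 10 7 5)(8 9)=[3, 10, 6, 2, 4, 0, 11, 5, 9, 8, 7, 1]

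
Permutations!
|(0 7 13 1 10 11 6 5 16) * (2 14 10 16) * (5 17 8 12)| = |(0 7 13 1 16)(2 14 10 11 6 17 8 12 5)| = 45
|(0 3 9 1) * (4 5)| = |(0 3 9 1)(4 5)| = 4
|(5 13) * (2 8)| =2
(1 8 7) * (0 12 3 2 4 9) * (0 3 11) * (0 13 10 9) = [12, 8, 4, 2, 0, 5, 6, 1, 7, 3, 9, 13, 11, 10] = (0 12 11 13 10 9 3 2 4)(1 8 7)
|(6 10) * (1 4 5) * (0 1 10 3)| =7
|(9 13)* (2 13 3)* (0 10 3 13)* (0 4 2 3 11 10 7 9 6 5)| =|(0 7 9 13 6 5)(2 4)(10 11)| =6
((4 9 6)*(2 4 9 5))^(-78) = (9)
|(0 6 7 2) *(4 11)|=4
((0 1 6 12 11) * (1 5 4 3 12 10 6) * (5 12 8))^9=(12)(3 8 5 4)(6 10)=((0 12 11)(3 8 5 4)(6 10))^9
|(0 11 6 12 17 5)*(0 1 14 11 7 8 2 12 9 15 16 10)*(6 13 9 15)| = 16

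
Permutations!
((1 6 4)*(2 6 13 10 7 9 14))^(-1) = ((1 13 10 7 9 14 2 6 4))^(-1) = (1 4 6 2 14 9 7 10 13)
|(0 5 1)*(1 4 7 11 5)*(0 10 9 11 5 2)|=6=|(0 1 10 9 11 2)(4 7 5)|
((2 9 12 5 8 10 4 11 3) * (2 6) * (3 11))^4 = ((2 9 12 5 8 10 4 3 6))^4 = (2 8 6 5 3 12 4 9 10)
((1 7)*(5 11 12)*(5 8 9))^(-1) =((1 7)(5 11 12 8 9))^(-1) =(1 7)(5 9 8 12 11)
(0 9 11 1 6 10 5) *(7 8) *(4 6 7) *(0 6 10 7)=(0 9 11 1)(4 10 5 6 7 8)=[9, 0, 2, 3, 10, 6, 7, 8, 4, 11, 5, 1]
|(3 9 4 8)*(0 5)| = 4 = |(0 5)(3 9 4 8)|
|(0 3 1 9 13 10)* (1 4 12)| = |(0 3 4 12 1 9 13 10)| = 8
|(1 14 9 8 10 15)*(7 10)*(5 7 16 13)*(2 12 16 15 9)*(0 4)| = |(0 4)(1 14 2 12 16 13 5 7 10 9 8 15)| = 12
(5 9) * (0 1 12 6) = (0 1 12 6)(5 9) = [1, 12, 2, 3, 4, 9, 0, 7, 8, 5, 10, 11, 6]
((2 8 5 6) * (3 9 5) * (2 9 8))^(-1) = (3 8)(5 9 6)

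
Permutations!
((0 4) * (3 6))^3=((0 4)(3 6))^3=(0 4)(3 6)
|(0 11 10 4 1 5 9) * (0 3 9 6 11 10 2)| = |(0 10 4 1 5 6 11 2)(3 9)| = 8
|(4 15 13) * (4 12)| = 4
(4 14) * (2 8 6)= [0, 1, 8, 3, 14, 5, 2, 7, 6, 9, 10, 11, 12, 13, 4]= (2 8 6)(4 14)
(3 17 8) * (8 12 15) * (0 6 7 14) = [6, 1, 2, 17, 4, 5, 7, 14, 3, 9, 10, 11, 15, 13, 0, 8, 16, 12] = (0 6 7 14)(3 17 12 15 8)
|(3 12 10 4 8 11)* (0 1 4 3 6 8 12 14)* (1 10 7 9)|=60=|(0 10 3 14)(1 4 12 7 9)(6 8 11)|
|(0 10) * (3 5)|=2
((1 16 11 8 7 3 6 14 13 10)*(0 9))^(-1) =(0 9)(1 10 13 14 6 3 7 8 11 16)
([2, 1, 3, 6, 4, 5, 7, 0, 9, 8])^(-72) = [6, 1, 7, 0, 4, 5, 2, 3, 8, 9]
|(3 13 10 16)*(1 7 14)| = |(1 7 14)(3 13 10 16)| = 12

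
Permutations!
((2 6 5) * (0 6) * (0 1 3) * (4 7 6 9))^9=((0 9 4 7 6 5 2 1 3))^9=(9)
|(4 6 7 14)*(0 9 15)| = 12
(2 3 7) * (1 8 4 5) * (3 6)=(1 8 4 5)(2 6 3 7)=[0, 8, 6, 7, 5, 1, 3, 2, 4]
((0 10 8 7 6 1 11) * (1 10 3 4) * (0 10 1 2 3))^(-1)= ((1 11 10 8 7 6)(2 3 4))^(-1)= (1 6 7 8 10 11)(2 4 3)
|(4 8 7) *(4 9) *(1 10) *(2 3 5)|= 12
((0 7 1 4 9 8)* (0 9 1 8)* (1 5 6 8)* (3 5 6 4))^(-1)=(0 9 8 6 4 5 3 1 7)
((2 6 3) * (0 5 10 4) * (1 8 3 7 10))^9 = (0 4 10 7 6 2 3 8 1 5)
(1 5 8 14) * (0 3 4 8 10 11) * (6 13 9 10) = [3, 5, 2, 4, 8, 6, 13, 7, 14, 10, 11, 0, 12, 9, 1] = (0 3 4 8 14 1 5 6 13 9 10 11)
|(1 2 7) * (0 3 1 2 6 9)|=10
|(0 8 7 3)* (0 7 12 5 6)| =|(0 8 12 5 6)(3 7)| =10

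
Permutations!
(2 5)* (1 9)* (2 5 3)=(1 9)(2 3)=[0, 9, 3, 2, 4, 5, 6, 7, 8, 1]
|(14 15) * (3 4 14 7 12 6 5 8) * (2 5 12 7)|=|(2 5 8 3 4 14 15)(6 12)|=14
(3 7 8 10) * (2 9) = (2 9)(3 7 8 10) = [0, 1, 9, 7, 4, 5, 6, 8, 10, 2, 3]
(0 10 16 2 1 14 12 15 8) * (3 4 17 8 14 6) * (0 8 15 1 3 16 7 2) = (0 10 7 2 3 4 17 15 14 12 1 6 16) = [10, 6, 3, 4, 17, 5, 16, 2, 8, 9, 7, 11, 1, 13, 12, 14, 0, 15]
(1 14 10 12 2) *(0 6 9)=(0 6 9)(1 14 10 12 2)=[6, 14, 1, 3, 4, 5, 9, 7, 8, 0, 12, 11, 2, 13, 10]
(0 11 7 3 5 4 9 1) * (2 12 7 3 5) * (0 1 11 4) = (0 4 9 11 3 2 12 7 5) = [4, 1, 12, 2, 9, 0, 6, 5, 8, 11, 10, 3, 7]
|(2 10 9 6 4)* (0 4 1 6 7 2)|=4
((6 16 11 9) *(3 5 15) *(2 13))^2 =(3 15 5)(6 11)(9 16)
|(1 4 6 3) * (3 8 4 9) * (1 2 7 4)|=8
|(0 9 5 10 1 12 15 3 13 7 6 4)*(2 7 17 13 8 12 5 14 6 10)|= 20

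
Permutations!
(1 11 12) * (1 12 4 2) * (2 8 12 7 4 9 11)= (1 2)(4 8 12 7)(9 11)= [0, 2, 1, 3, 8, 5, 6, 4, 12, 11, 10, 9, 7]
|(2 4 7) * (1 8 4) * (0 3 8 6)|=8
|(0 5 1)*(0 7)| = 4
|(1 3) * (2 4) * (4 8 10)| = 4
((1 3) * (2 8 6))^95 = (1 3)(2 6 8)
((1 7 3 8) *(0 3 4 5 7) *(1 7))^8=((0 3 8 7 4 5 1))^8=(0 3 8 7 4 5 1)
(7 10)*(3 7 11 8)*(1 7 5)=(1 7 10 11 8 3 5)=[0, 7, 2, 5, 4, 1, 6, 10, 3, 9, 11, 8]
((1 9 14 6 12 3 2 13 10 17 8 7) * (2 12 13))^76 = (1 13 7 6 8 14 17 9 10)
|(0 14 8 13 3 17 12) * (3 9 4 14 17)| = 15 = |(0 17 12)(4 14 8 13 9)|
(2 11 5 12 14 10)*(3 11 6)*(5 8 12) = (2 6 3 11 8 12 14 10) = [0, 1, 6, 11, 4, 5, 3, 7, 12, 9, 2, 8, 14, 13, 10]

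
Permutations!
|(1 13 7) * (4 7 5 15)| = 6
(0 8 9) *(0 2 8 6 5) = [6, 1, 8, 3, 4, 0, 5, 7, 9, 2] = (0 6 5)(2 8 9)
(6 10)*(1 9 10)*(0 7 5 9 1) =(0 7 5 9 10 6) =[7, 1, 2, 3, 4, 9, 0, 5, 8, 10, 6]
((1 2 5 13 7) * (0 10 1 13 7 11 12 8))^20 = ((0 10 1 2 5 7 13 11 12 8))^20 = (13)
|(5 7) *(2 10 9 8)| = 4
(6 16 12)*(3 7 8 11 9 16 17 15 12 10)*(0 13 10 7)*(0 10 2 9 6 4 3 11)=[13, 1, 9, 10, 3, 5, 17, 8, 0, 16, 11, 6, 4, 2, 14, 12, 7, 15]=(0 13 2 9 16 7 8)(3 10 11 6 17 15 12 4)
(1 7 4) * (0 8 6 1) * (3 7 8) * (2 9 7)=(0 3 2 9 7 4)(1 8 6)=[3, 8, 9, 2, 0, 5, 1, 4, 6, 7]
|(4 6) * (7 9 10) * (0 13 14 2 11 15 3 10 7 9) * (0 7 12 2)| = 42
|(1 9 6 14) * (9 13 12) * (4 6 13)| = 12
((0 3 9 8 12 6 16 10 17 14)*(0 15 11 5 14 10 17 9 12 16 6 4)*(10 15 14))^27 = (0 4 12 3)(5 8 15 10 16 11 9 17)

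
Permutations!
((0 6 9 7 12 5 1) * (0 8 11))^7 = (0 8 5 7 6 11 1 12 9)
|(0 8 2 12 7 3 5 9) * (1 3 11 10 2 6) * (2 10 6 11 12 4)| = 8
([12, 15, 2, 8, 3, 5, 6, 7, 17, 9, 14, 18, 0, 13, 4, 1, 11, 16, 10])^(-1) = (0 12)(1 15)(3 4 14 10 18 11 16 17 8)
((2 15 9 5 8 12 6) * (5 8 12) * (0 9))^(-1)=(0 15 2 6 12 5 8 9)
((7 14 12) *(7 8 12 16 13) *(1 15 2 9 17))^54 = ((1 15 2 9 17)(7 14 16 13)(8 12))^54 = (1 17 9 2 15)(7 16)(13 14)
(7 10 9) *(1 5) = (1 5)(7 10 9) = [0, 5, 2, 3, 4, 1, 6, 10, 8, 7, 9]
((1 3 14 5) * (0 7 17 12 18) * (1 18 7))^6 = (18)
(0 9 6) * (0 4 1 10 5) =(0 9 6 4 1 10 5) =[9, 10, 2, 3, 1, 0, 4, 7, 8, 6, 5]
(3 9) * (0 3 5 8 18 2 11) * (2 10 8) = (0 3 9 5 2 11)(8 18 10) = [3, 1, 11, 9, 4, 2, 6, 7, 18, 5, 8, 0, 12, 13, 14, 15, 16, 17, 10]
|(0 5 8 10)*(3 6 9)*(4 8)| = 15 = |(0 5 4 8 10)(3 6 9)|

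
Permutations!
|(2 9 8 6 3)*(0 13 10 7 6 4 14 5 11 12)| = |(0 13 10 7 6 3 2 9 8 4 14 5 11 12)| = 14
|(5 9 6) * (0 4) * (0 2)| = 3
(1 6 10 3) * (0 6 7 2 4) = [6, 7, 4, 1, 0, 5, 10, 2, 8, 9, 3] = (0 6 10 3 1 7 2 4)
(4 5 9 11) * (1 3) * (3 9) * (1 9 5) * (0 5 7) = (0 5 3 9 11 4 1 7) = [5, 7, 2, 9, 1, 3, 6, 0, 8, 11, 10, 4]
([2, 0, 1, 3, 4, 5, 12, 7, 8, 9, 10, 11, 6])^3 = (6 12)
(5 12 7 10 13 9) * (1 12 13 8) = (1 12 7 10 8)(5 13 9) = [0, 12, 2, 3, 4, 13, 6, 10, 1, 5, 8, 11, 7, 9]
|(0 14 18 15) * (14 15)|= |(0 15)(14 18)|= 2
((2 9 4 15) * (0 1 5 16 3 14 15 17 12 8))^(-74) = (0 3 9 8 16 2 12 5 15 17 1 14 4)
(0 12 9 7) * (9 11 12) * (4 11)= (0 9 7)(4 11 12)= [9, 1, 2, 3, 11, 5, 6, 0, 8, 7, 10, 12, 4]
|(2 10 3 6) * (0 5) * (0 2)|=|(0 5 2 10 3 6)|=6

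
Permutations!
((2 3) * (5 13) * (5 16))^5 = (2 3)(5 16 13)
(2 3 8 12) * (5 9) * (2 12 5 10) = (12)(2 3 8 5 9 10) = [0, 1, 3, 8, 4, 9, 6, 7, 5, 10, 2, 11, 12]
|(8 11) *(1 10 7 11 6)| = 6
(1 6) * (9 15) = (1 6)(9 15) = [0, 6, 2, 3, 4, 5, 1, 7, 8, 15, 10, 11, 12, 13, 14, 9]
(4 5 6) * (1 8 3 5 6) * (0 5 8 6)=(0 5 1 6 4)(3 8)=[5, 6, 2, 8, 0, 1, 4, 7, 3]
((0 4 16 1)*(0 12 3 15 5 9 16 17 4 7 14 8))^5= (0 7 14 8)(1 9 15 12 16 5 3)(4 17)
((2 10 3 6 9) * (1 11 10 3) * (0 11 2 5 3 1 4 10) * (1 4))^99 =(0 11)(1 10 4 2)(3 5 9 6)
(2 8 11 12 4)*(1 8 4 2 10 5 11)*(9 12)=(1 8)(2 4 10 5 11 9 12)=[0, 8, 4, 3, 10, 11, 6, 7, 1, 12, 5, 9, 2]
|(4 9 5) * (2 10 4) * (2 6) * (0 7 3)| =6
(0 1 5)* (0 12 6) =[1, 5, 2, 3, 4, 12, 0, 7, 8, 9, 10, 11, 6] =(0 1 5 12 6)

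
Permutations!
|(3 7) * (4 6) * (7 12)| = 6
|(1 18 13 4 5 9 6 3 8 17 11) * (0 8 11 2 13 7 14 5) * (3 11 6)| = 18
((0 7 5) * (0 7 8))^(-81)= ((0 8)(5 7))^(-81)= (0 8)(5 7)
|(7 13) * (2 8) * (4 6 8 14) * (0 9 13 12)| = |(0 9 13 7 12)(2 14 4 6 8)| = 5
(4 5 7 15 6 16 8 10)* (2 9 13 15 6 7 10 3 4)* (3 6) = (2 9 13 15 7 3 4 5 10)(6 16 8) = [0, 1, 9, 4, 5, 10, 16, 3, 6, 13, 2, 11, 12, 15, 14, 7, 8]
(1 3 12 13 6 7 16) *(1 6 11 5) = (1 3 12 13 11 5)(6 7 16) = [0, 3, 2, 12, 4, 1, 7, 16, 8, 9, 10, 5, 13, 11, 14, 15, 6]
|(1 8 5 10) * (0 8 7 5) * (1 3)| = 10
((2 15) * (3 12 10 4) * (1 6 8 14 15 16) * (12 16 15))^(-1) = (1 16 3 4 10 12 14 8 6)(2 15)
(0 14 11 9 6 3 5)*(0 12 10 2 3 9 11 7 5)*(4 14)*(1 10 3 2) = (0 4 14 7 5 12 3)(1 10)(6 9) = [4, 10, 2, 0, 14, 12, 9, 5, 8, 6, 1, 11, 3, 13, 7]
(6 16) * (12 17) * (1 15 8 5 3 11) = (1 15 8 5 3 11)(6 16)(12 17) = [0, 15, 2, 11, 4, 3, 16, 7, 5, 9, 10, 1, 17, 13, 14, 8, 6, 12]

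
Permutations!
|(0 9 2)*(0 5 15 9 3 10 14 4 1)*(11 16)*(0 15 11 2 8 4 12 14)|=|(0 3 10)(1 15 9 8 4)(2 5 11 16)(12 14)|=60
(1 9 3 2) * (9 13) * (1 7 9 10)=[0, 13, 7, 2, 4, 5, 6, 9, 8, 3, 1, 11, 12, 10]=(1 13 10)(2 7 9 3)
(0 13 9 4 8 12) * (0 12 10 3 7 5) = (0 13 9 4 8 10 3 7 5) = [13, 1, 2, 7, 8, 0, 6, 5, 10, 4, 3, 11, 12, 9]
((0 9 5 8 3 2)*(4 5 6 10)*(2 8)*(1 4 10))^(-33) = ((10)(0 9 6 1 4 5 2)(3 8))^(-33) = (10)(0 6 4 2 9 1 5)(3 8)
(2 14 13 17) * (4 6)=[0, 1, 14, 3, 6, 5, 4, 7, 8, 9, 10, 11, 12, 17, 13, 15, 16, 2]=(2 14 13 17)(4 6)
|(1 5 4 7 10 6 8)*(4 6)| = 12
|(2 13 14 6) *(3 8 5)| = 12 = |(2 13 14 6)(3 8 5)|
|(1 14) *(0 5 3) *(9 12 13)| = 6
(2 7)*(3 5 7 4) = (2 4 3 5 7) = [0, 1, 4, 5, 3, 7, 6, 2]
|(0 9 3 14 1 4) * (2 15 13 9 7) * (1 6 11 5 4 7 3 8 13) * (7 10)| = |(0 3 14 6 11 5 4)(1 10 7 2 15)(8 13 9)| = 105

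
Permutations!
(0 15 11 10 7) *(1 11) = (0 15 1 11 10 7) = [15, 11, 2, 3, 4, 5, 6, 0, 8, 9, 7, 10, 12, 13, 14, 1]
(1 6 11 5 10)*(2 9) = (1 6 11 5 10)(2 9) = [0, 6, 9, 3, 4, 10, 11, 7, 8, 2, 1, 5]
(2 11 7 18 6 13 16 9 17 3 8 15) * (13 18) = (2 11 7 13 16 9 17 3 8 15)(6 18) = [0, 1, 11, 8, 4, 5, 18, 13, 15, 17, 10, 7, 12, 16, 14, 2, 9, 3, 6]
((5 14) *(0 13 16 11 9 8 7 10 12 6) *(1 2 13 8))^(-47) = ((0 8 7 10 12 6)(1 2 13 16 11 9)(5 14))^(-47) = (0 8 7 10 12 6)(1 2 13 16 11 9)(5 14)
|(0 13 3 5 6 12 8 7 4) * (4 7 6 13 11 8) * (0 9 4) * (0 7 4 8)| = 6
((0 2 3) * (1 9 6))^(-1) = ((0 2 3)(1 9 6))^(-1) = (0 3 2)(1 6 9)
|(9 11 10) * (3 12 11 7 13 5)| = |(3 12 11 10 9 7 13 5)| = 8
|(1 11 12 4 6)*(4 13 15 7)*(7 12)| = |(1 11 7 4 6)(12 13 15)| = 15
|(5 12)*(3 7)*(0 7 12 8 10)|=7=|(0 7 3 12 5 8 10)|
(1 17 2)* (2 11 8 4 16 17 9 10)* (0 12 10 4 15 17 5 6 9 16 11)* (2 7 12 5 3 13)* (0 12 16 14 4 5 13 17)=(0 13 2 1 14 4 11 8 15)(3 17 12 10 7 16)(5 6 9)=[13, 14, 1, 17, 11, 6, 9, 16, 15, 5, 7, 8, 10, 2, 4, 0, 3, 12]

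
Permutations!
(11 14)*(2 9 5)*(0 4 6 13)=[4, 1, 9, 3, 6, 2, 13, 7, 8, 5, 10, 14, 12, 0, 11]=(0 4 6 13)(2 9 5)(11 14)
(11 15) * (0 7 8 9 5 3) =(0 7 8 9 5 3)(11 15) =[7, 1, 2, 0, 4, 3, 6, 8, 9, 5, 10, 15, 12, 13, 14, 11]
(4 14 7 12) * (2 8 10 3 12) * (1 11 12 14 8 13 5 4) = (1 11 12)(2 13 5 4 8 10 3 14 7) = [0, 11, 13, 14, 8, 4, 6, 2, 10, 9, 3, 12, 1, 5, 7]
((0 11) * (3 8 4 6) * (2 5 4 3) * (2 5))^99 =((0 11)(3 8)(4 6 5))^99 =(0 11)(3 8)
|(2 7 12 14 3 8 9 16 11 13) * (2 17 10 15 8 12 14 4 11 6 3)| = |(2 7 14)(3 12 4 11 13 17 10 15 8 9 16 6)| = 12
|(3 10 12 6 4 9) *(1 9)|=|(1 9 3 10 12 6 4)|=7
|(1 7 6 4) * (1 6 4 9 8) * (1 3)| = 7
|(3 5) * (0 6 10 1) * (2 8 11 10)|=|(0 6 2 8 11 10 1)(3 5)|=14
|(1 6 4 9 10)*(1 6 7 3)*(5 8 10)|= 6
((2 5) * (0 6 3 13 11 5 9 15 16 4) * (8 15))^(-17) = ((0 6 3 13 11 5 2 9 8 15 16 4))^(-17) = (0 9 3 15 11 4 2 6 8 13 16 5)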